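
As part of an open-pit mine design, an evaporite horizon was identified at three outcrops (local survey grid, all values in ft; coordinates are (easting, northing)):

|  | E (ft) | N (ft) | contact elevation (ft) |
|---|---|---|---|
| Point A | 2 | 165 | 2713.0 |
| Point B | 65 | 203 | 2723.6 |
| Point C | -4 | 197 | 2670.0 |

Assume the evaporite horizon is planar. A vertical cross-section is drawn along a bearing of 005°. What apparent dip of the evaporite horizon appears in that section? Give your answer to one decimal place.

47.7°

Two edge vectors: Point A→Point B = (63, 38, 10.6), Point A→Point C = (-6, 32, -43).
Normal n = (Point A→Point B) × (Point A→Point C) = (-1973.2, 2645.4, 2244).
So ∂z/∂E = −n_x/n_z = 0.87932 and ∂z/∂N = −n_y/n_z = −1.17888.
Unit vector along 005° is (sin 5°, cos 5°) = (0.0872, 0.9962).
Slope in that direction = a·(0.0872) + b·(0.9962) = −1.09775.
Apparent dip = arctan|1.09775| = 47.7° (true dip is 55.8°, so apparent ≤ true as expected).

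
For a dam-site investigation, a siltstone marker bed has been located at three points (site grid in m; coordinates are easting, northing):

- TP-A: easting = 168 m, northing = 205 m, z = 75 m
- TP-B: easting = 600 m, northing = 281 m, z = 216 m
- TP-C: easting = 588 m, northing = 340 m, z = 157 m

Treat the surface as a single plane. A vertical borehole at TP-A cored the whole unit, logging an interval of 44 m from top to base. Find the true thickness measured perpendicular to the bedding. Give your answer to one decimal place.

30.7 m

Two edge vectors: TP-A→TP-B = (432, 76, 141), TP-A→TP-C = (420, 135, 82).
Normal n = (TP-A→TP-B) × (TP-A→TP-C) = (-12803, 23796, 26400).
So ∂z/∂easting = −n_x/n_z = 0.48496 and ∂z/∂northing = −n_y/n_z = −0.90136.
|∇z| = √(a²+b²) = 1.02355, so dip δ = arctan(1.02355) = 45.67°.
True thickness = vertical thickness × cos δ = 44 × cos 45.67° = 30.7 m.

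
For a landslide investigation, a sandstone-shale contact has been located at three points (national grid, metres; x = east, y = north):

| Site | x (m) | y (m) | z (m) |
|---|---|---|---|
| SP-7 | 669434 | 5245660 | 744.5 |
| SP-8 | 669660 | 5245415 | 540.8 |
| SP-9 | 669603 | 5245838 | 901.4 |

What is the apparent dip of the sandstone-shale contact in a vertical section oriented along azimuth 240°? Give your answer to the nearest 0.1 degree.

Let the plane be z = a·x + b·y + c.
SP-8−SP-7: 226a − 245b = −203.7;  SP-9−SP-7: 169a + 178b = 156.9.
Solving gives a = 0.02673, b = 0.85608.
Unit vector along 240° is (sin 240°, cos 240°) = (-0.8660, -0.5000).
Slope in that direction = a·(-0.8660) + b·(-0.5000) = −0.45119.
Apparent dip = arctan|0.45119| = 24.3° (true dip is 40.6°, so apparent ≤ true as expected).

24.3°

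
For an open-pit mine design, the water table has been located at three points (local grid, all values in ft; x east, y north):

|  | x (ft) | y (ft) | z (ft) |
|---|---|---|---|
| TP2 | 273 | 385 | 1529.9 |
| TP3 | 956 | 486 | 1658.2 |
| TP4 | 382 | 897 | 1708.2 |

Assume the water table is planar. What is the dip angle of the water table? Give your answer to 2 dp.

Let the plane be z = a·x + b·y + c.
TP3−TP2: 683a + 101b = 128.3;  TP4−TP2: 109a + 512b = 178.3.
Solving gives a = 0.14078, b = 0.31827.
Gradient magnitude |∇z| = √(a² + b²) = √(0.01982 + 0.10130) = 0.34802.
True dip = arctan(0.34802) = 19.19°, dipping toward SSW (azimuth ≈ 204°).

19.19°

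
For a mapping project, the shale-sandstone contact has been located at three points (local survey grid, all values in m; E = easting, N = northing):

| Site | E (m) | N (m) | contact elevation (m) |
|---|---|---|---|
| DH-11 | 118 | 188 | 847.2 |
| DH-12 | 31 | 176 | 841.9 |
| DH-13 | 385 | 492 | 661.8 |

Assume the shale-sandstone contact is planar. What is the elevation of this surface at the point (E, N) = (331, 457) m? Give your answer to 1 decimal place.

Let the plane be z = a·E + b·N + c.
DH-12−DH-11: −87a − 12b = −5.3;  DH-13−DH-11: 267a + 304b = −185.4.
Solving gives a = 0.16503, b = −0.75481.
Then c = 847.2 − a·118 − b·188 = 969.63.
At (331, 457): z = 54.6 − 345.0 + 969.63 = 679.3 m.

679.3 m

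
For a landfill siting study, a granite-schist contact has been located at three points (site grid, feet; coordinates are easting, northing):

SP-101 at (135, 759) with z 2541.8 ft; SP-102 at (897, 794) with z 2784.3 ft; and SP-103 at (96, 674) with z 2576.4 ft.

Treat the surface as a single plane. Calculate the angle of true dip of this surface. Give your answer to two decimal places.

Let the plane be z = a·easting + b·northing + c.
SP-102−SP-101: 762a + 35b = 242.5;  SP-103−SP-101: −39a − 85b = 34.6.
Solving gives a = 0.34419, b = −0.56498.
Gradient magnitude |∇z| = √(a² + b²) = √(0.11847 + 0.31920) = 0.66157.
True dip = arctan(0.66157) = 33.49°, dipping toward NNW (azimuth ≈ 329°).

33.49°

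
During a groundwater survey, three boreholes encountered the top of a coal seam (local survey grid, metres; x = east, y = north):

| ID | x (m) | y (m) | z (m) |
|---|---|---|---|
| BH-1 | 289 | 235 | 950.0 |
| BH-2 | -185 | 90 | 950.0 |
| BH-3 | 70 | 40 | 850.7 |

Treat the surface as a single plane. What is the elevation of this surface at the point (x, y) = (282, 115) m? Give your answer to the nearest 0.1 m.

Two edge vectors: BH-1→BH-2 = (-474, -145, 0), BH-1→BH-3 = (-219, -195, -99.3).
Normal n = (BH-1→BH-2) × (BH-1→BH-3) = (14398.5, -47068.2, 60675).
So ∂z/∂x = −n_x/n_z = −0.23731 and ∂z/∂y = −n_y/n_z = 0.77574.
Intercept c from BH-1: 950 + 68.58 − 182.30 = 836.28.
At (282, 115): z = −66.9 + 89.2 + 836.28 = 858.6 m.

858.6 m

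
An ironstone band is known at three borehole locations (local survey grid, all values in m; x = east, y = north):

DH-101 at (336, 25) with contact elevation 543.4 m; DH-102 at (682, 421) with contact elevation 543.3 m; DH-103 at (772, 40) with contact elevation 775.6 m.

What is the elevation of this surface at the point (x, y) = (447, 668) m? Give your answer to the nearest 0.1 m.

295.7 m

Let the plane be z = a·x + b·y + c.
DH-102−DH-101: 346a + 396b = −0.1;  DH-103−DH-101: 436a + 15b = 232.2.
Solving gives a = 0.54908, b = −0.48001.
Then c = 543.4 − a·336 − b·25 = 370.91.
At (447, 668): z = 245.4 − 320.6 + 370.91 = 295.7 m.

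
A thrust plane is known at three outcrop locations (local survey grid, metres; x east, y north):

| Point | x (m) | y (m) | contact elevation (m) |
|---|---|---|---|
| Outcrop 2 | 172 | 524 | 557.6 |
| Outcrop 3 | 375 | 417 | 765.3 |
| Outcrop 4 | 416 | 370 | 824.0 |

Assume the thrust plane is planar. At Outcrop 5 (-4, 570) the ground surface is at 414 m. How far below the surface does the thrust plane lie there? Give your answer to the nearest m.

6 m

Two edge vectors: Outcrop 2→Outcrop 3 = (203, -107, 207.7), Outcrop 2→Outcrop 4 = (244, -154, 266.4).
Normal n = (Outcrop 2→Outcrop 3) × (Outcrop 2→Outcrop 4) = (3481, -3400.4, -5154).
So ∂z/∂x = −n_x/n_z = 0.67540 and ∂z/∂y = −n_y/n_z = −0.65976.
Intercept c from Outcrop 2: 557.6 − 116.17 + 345.71 = 787.15.
At (-4, 570): z_contact = −2.7 − 376.1 + 787.15 = 408.4 m.
Depth below ground = 414 − 408.4 = 6 m.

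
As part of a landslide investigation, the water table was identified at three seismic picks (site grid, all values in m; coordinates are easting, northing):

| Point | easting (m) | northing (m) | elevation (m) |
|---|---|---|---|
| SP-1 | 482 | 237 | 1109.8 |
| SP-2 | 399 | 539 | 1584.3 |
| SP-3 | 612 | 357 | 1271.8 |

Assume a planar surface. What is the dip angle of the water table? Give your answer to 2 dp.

Two edge vectors: SP-1→SP-2 = (-83, 302, 474.5), SP-1→SP-3 = (130, 120, 162).
Normal n = (SP-1→SP-2) × (SP-1→SP-3) = (-8016, 75131, -49220).
So ∂z/∂easting = −n_x/n_z = −0.16286 and ∂z/∂northing = −n_y/n_z = 1.52643.
Gradient magnitude |∇z| = √(a² + b²) = √(0.02652 + 2.33000) = 1.53510.
True dip = arctan(1.53510) = 56.92°, dipping toward S (azimuth ≈ 174°).

56.92°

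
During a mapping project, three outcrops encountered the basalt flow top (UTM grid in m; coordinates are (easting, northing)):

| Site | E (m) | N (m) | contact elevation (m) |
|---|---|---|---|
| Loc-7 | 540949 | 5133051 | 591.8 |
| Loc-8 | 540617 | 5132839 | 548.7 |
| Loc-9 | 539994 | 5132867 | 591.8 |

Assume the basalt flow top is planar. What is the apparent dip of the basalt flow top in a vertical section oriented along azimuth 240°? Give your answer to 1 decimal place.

5.5°

Let the plane be z = a·E + b·N + c.
Loc-8−Loc-7: −332a − 212b = −43.1;  Loc-9−Loc-7: −955a − 184b = 0.
Solving gives a = −0.05610, b = 0.29115.
Unit vector along 240° is (sin 240°, cos 240°) = (-0.8660, -0.5000).
Slope in that direction = a·(-0.8660) + b·(-0.5000) = −0.09699.
Apparent dip = arctan|0.09699| = 5.5° (true dip is 16.5°, so apparent ≤ true as expected).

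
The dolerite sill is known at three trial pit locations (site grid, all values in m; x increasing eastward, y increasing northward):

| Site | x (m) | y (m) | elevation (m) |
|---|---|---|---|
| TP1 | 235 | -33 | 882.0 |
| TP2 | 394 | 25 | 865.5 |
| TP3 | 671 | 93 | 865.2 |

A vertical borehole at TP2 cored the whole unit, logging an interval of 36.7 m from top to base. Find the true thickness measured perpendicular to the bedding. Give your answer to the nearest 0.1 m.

27.5 m

Two edge vectors: TP1→TP2 = (159, 58, -16.5), TP1→TP3 = (436, 126, -16.8).
Normal n = (TP1→TP2) × (TP1→TP3) = (1104.6, -4522.8, -5254).
So ∂z/∂x = −n_x/n_z = 0.21024 and ∂z/∂y = −n_y/n_z = −0.86083.
|∇z| = √(a²+b²) = 0.88613, so dip δ = arctan(0.88613) = 41.55°.
True thickness = vertical thickness × cos δ = 36.7 × cos 41.55° = 27.5 m.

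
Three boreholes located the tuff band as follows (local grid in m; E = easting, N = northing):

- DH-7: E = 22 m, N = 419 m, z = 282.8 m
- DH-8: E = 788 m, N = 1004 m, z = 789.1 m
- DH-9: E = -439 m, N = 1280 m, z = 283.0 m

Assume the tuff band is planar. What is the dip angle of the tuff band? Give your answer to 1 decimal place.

28.0°

Two edge vectors: DH-7→DH-8 = (766, 585, 506.3), DH-7→DH-9 = (-461, 861, 0.2).
Normal n = (DH-7→DH-8) × (DH-7→DH-9) = (-435807.3, -233557.5, 929211).
So ∂z/∂E = −n_x/n_z = 0.46901 and ∂z/∂N = −n_y/n_z = 0.25135.
Gradient magnitude |∇z| = √(a² + b²) = √(0.21997 + 0.06318) = 0.53211.
True dip = arctan(0.53211) = 28.0°, dipping toward WSW (azimuth ≈ 242°).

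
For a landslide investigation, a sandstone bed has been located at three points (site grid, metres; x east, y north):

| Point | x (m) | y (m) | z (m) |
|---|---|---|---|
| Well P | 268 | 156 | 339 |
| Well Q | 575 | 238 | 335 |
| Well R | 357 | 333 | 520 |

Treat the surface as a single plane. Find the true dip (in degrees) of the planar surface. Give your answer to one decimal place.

51.0°

Two edge vectors: Well P→Well Q = (307, 82, -4), Well P→Well R = (89, 177, 181).
Normal n = (Well P→Well Q) × (Well P→Well R) = (15550, -55923, 47041).
So ∂z/∂x = −n_x/n_z = −0.33056 and ∂z/∂y = −n_y/n_z = 1.18881.
Gradient magnitude |∇z| = √(a² + b²) = √(0.10927 + 1.41328) = 1.23392.
True dip = arctan(1.23392) = 51.0°, dipping toward SSE (azimuth ≈ 164°).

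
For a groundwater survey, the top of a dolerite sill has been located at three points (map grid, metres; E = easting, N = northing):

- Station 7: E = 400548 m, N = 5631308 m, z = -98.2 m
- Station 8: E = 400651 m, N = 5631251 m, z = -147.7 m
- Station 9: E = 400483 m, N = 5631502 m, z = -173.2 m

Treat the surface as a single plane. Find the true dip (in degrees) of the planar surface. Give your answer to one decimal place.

47.4°

Let the plane be z = a·E + b·N + c.
Station 8−Station 7: 103a − 57b = −49.5;  Station 9−Station 7: −65a + 194b = −75.
Solving gives a = −0.85261, b = −0.67227.
Gradient magnitude |∇z| = √(a² + b²) = √(0.72695 + 0.45194) = 1.08577.
True dip = arctan(1.08577) = 47.4°, dipping toward NE (azimuth ≈ 052°).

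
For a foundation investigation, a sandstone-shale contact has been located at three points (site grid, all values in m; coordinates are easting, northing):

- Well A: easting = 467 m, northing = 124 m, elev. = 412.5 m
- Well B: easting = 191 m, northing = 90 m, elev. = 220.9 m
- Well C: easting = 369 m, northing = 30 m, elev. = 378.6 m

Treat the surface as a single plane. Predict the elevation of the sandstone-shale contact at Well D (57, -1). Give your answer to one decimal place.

Let the plane be z = a·easting + b·northing + c.
Well B−Well A: −276a − 34b = −191.6;  Well C−Well A: −98a − 94b = −33.9.
Solving gives a = 0.74552, b = −0.41661.
Then c = 412.5 − a·467 − b·124 = 116.00.
At (57, -1): z = 42.5 + 0.4 + 116.00 = 158.9 m.

158.9 m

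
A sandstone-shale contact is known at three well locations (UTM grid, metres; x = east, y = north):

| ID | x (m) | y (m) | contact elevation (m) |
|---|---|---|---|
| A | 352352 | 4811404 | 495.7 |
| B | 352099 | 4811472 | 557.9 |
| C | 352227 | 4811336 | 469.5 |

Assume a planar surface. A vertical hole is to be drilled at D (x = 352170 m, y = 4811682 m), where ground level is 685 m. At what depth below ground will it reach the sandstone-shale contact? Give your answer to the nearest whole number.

Two edge vectors: A→B = (-253, 68, 62.2), A→C = (-125, -68, -26.2).
Normal n = (A→B) × (A→C) = (2448, -14403.6, 25704).
So ∂z/∂x = −n_x/n_z = −0.09523810 and ∂z/∂y = −n_y/n_z = 0.56036415.
Intercept c from A: 495.7 + 33557.33 − 2696138.29 = −2662085.26.
At (352170, 4811682): z_contact = −33540.0 + 2696294.1 − 2662085.26 = 668.8 m.
Depth below ground = 685 − 668.8 = 16 m.

16 m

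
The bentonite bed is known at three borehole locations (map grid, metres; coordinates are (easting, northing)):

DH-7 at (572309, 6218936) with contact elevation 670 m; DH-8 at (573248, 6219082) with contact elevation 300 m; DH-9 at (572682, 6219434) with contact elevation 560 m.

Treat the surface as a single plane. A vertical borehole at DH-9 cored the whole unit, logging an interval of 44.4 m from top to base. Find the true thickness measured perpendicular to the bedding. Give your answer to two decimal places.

41.00 m

Two edge vectors: DH-7→DH-8 = (939, 146, -370), DH-7→DH-9 = (373, 498, -110).
Normal n = (DH-7→DH-8) × (DH-7→DH-9) = (168200, -34720, 413164).
So ∂z/∂E = −n_x/n_z = −0.40710 and ∂z/∂N = −n_y/n_z = 0.08403.
|∇z| = √(a²+b²) = 0.41569, so dip δ = arctan(0.41569) = 22.57°.
True thickness = vertical thickness × cos δ = 44.4 × cos 22.57° = 41.00 m.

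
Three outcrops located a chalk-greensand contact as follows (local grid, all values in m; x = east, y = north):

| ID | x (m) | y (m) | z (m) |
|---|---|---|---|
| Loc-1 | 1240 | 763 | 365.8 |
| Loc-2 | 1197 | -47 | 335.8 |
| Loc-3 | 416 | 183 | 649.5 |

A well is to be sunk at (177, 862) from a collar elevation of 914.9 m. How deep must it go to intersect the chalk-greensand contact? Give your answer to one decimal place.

134.4 m

Two edge vectors: Loc-1→Loc-2 = (-43, -810, -30), Loc-1→Loc-3 = (-824, -580, 283.7).
Normal n = (Loc-1→Loc-2) × (Loc-1→Loc-3) = (-247197, 36919.1, -642500).
So ∂z/∂x = −n_x/n_z = −0.384742 and ∂z/∂y = −n_y/n_z = 0.057462.
Intercept c from Loc-1: 365.8 + 477.08 − 43.84 = 799.04.
At (177, 862): z_contact = −68.10 + 49.53 + 799.04 = 780.47 m.
Depth below ground = 914.9 − 780.47 = 134.4 m.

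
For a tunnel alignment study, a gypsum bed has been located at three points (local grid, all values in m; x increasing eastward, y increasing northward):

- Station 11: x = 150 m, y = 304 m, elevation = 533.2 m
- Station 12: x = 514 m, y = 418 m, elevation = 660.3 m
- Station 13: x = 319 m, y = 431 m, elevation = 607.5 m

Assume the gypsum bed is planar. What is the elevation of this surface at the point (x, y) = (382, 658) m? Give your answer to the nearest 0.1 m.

Let the plane be z = a·x + b·y + c.
Station 12−Station 11: 364a + 114b = 127.1;  Station 13−Station 11: 169a + 127b = 74.3.
Solving gives a = 0.28453, b = 0.20641.
Then c = 533.2 − a·150 − b·304 = 427.77.
At (382, 658): z = 108.7 + 135.8 + 427.77 = 672.3 m.

672.3 m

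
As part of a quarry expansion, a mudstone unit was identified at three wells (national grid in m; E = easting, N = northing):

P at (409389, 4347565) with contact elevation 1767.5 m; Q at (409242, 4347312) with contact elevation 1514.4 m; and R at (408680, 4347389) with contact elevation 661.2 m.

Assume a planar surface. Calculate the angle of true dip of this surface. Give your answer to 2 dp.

Let the plane be z = a·E + b·N + c.
Q−P: −147a − 253b = −253.1;  R−P: −709a − 176b = −1106.3.
Solving gives a = 1.53316, b = 0.10958.
Gradient magnitude |∇z| = √(a² + b²) = √(2.35059 + 0.01201) = 1.53708.
True dip = arctan(1.53708) = 56.95°, dipping toward W (azimuth ≈ 266°).

56.95°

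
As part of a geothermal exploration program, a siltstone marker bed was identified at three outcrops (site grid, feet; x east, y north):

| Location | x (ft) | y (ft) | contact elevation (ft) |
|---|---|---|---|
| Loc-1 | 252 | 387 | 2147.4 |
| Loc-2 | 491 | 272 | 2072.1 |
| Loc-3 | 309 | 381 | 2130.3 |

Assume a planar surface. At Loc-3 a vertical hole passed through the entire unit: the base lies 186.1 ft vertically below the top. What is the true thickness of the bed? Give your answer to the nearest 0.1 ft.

Two edge vectors: Loc-1→Loc-2 = (239, -115, -75.3), Loc-1→Loc-3 = (57, -6, -17.1).
Normal n = (Loc-1→Loc-2) × (Loc-1→Loc-3) = (1514.7, -205.2, 5121).
So ∂z/∂x = −n_x/n_z = −0.29578 and ∂z/∂y = −n_y/n_z = 0.04007.
|∇z| = √(a²+b²) = 0.29848, so dip δ = arctan(0.29848) = 16.62°.
True thickness = vertical thickness × cos δ = 186.1 × cos 16.62° = 178.3 ft.

178.3 ft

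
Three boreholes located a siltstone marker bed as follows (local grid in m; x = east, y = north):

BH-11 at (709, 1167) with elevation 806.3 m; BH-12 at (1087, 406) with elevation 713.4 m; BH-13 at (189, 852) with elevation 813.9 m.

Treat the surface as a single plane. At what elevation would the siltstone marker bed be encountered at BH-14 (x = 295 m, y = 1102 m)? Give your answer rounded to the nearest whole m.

829 m

Let the plane be z = a·x + b·y + c.
BH-12−BH-11: 378a − 761b = −92.9;  BH-13−BH-11: −520a − 315b = 7.6.
Solving gives a = −0.06808, b = 0.08826.
Then c = 806.3 − a·709 − b·1167 = 751.57.
At (295, 1102): z = −20.1 + 97.3 + 751.57 = 828.7 m.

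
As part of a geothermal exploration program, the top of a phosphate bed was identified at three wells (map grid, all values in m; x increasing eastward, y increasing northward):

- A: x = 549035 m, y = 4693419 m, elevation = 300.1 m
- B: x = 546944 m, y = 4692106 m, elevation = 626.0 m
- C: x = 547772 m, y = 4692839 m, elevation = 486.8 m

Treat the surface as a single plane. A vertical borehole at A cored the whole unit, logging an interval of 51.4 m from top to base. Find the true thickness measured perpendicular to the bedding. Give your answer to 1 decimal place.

Let the plane be z = a·x + b·y + c.
B−A: −2091a − 1313b = 325.9;  C−A: −1263a − 580b = 186.7.
Solving gives a = −0.12595, b = −0.04763.
|∇z| = √(a²+b²) = 0.13465, so dip δ = arctan(0.13465) = 7.67°.
True thickness = vertical thickness × cos δ = 51.4 × cos 7.67° = 50.9 m.

50.9 m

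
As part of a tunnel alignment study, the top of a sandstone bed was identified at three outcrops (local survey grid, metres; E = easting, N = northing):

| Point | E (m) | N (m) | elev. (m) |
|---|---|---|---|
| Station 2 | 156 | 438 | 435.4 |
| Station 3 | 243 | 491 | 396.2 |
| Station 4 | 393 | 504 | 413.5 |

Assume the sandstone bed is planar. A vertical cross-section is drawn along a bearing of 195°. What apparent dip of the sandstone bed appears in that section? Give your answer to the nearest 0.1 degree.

Two edge vectors: Station 2→Station 3 = (87, 53, -39.2), Station 2→Station 4 = (237, 66, -21.9).
Normal n = (Station 2→Station 3) × (Station 2→Station 4) = (1426.5, -7385.1, -6819).
So ∂z/∂E = −n_x/n_z = 0.20919 and ∂z/∂N = −n_y/n_z = −1.08302.
Unit vector along 195° is (sin 195°, cos 195°) = (-0.2588, -0.9659).
Slope in that direction = a·(-0.2588) + b·(-0.9659) = 0.99197.
Apparent dip = arctan|0.99197| = 44.8° (true dip is 47.8°, so apparent ≤ true as expected).

44.8°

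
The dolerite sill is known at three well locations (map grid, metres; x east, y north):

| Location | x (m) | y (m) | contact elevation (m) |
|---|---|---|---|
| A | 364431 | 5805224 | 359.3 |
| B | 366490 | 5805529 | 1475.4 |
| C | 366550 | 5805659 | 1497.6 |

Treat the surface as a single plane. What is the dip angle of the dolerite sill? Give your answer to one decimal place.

Let the plane be z = a·x + b·y + c.
B−A: 2059a + 305b = 1116.1;  C−A: 2119a + 435b = 1138.3.
Solving gives a = 0.55469, b = −0.08524.
Gradient magnitude |∇z| = √(a² + b²) = √(0.30768 + 0.00727) = 0.56120.
True dip = arctan(0.56120) = 29.3°, dipping toward W (azimuth ≈ 279°).

29.3°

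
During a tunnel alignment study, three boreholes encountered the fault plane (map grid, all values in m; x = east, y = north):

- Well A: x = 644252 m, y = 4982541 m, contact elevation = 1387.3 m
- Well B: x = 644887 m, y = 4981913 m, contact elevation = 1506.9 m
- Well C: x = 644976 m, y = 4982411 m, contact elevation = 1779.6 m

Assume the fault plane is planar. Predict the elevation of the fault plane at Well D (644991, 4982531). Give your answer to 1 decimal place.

1841.3 m

Let the plane be z = a·x + b·y + c.
Well B−Well A: 635a − 628b = 119.6;  Well C−Well A: 724a − 130b = 392.3.
Solving gives a = 0.620270771, b = 0.436738758.
Then c = 1387.3 − a·644252 − b·4982541 = −2574292.15.
At (644991, 4982531): z = 400069.1 + 2176064.4 − 2574292.15 = 1841.3 m.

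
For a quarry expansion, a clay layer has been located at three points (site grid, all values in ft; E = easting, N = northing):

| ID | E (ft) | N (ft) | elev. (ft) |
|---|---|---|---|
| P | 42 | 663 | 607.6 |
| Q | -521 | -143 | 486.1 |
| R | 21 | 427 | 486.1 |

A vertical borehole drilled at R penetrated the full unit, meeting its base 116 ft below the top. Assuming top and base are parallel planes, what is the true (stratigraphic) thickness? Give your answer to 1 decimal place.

89.5 ft

Two edge vectors: P→Q = (-563, -806, -121.5), P→R = (-21, -236, -121.5).
Normal n = (P→Q) × (P→R) = (69255, -65853, 115942).
So ∂z/∂E = −n_x/n_z = −0.59732 and ∂z/∂N = −n_y/n_z = 0.56798.
|∇z| = √(a²+b²) = 0.82426, so dip δ = arctan(0.82426) = 39.50°.
True thickness = vertical thickness × cos δ = 116 × cos 39.50° = 89.5 ft.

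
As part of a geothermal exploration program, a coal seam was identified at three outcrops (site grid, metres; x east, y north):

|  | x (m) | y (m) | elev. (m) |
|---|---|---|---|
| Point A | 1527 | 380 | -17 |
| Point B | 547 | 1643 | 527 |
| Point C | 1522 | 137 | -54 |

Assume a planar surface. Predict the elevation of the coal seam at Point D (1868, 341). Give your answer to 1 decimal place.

-142.4 m

Let the plane be z = a·x + b·y + c.
Point B−Point A: −980a + 1263b = 544;  Point C−Point A: −5a − 243b = −37.
Solving gives a = −0.349598, b = 0.159457.
Then c = -17 − a·1527 − b·380 = 456.24.
At (1868, 341): z = −653.0 + 54.4 + 456.24 = -142.4 m.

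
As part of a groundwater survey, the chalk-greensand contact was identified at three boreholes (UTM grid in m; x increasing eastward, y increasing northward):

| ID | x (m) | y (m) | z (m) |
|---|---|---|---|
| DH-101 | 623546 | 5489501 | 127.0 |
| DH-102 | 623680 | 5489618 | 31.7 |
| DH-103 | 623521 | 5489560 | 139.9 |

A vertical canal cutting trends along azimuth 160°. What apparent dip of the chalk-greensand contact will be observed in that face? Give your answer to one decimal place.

Let the plane be z = a·x + b·y + c.
DH-102−DH-101: 134a + 117b = −95.3;  DH-103−DH-101: −25a + 59b = 12.9.
Solving gives a = −0.65848, b = −0.06037.
Unit vector along 160° is (sin 160°, cos 160°) = (0.3420, -0.9397).
Slope in that direction = a·(0.3420) + b·(-0.9397) = −0.16848.
Apparent dip = arctan|0.16848| = 9.6° (true dip is 33.5°, so apparent ≤ true as expected).

9.6°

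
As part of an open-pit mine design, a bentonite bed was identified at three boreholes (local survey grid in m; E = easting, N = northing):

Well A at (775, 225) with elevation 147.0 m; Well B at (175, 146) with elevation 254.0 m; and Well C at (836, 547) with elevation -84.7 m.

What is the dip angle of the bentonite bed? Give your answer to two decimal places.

Let the plane be z = a·E + b·N + c.
Well B−Well A: −600a − 79b = 107;  Well C−Well A: 61a + 322b = −231.7.
Solving gives a = −0.08573, b = −0.70332.
Gradient magnitude |∇z| = √(a² + b²) = √(0.00735 + 0.49467) = 0.70853.
True dip = arctan(0.70853) = 35.32°, dipping toward N (azimuth ≈ 007°).

35.32°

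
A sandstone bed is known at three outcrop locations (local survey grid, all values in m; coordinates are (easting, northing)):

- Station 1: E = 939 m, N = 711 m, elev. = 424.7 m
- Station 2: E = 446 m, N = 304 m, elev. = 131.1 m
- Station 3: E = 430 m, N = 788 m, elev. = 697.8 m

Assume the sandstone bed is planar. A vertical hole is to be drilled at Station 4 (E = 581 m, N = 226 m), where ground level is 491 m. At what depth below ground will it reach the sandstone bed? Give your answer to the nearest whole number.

Let the plane be z = a·E + b·N + c.
Station 2−Station 1: −493a − 407b = −293.6;  Station 3−Station 1: −509a + 77b = 273.1.
Solving gives a = −0.36122, b = 1.15893.
Then c = 424.7 − a·939 − b·711 = −60.11.
At (581, 226): z_contact = −209.9 + 261.9 − 60.11 = -8.1 m.
Depth below ground = 491 − (-8.1) = 499 m.

499 m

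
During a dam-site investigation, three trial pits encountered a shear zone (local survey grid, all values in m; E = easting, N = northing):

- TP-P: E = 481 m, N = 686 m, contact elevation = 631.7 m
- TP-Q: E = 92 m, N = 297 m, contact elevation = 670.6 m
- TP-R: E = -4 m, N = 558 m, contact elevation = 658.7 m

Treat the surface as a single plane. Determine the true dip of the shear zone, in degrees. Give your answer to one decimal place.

4.1°

Let the plane be z = a·E + b·N + c.
TP-Q−TP-P: −389a − 389b = 38.9;  TP-R−TP-P: −485a − 128b = 27.
Solving gives a = −0.03978, b = −0.06022.
Gradient magnitude |∇z| = √(a² + b²) = √(0.00158 + 0.00363) = 0.07217.
True dip = arctan(0.07217) = 4.1°, dipping toward NNE (azimuth ≈ 033°).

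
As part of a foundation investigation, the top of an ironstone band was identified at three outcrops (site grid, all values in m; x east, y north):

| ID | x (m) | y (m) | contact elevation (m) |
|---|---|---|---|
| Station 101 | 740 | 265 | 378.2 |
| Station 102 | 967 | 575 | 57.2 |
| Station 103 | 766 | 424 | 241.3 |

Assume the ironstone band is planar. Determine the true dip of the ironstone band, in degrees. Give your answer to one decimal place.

40.9°

Two edge vectors: Station 101→Station 102 = (227, 310, -321), Station 101→Station 103 = (26, 159, -136.9).
Normal n = (Station 101→Station 102) × (Station 101→Station 103) = (8600, 22730.3, 28033).
So ∂z/∂x = −n_x/n_z = −0.30678 and ∂z/∂y = −n_y/n_z = −0.81084.
Gradient magnitude |∇z| = √(a² + b²) = √(0.09411 + 0.65746) = 0.86694.
True dip = arctan(0.86694) = 40.9°, dipping toward NNE (azimuth ≈ 021°).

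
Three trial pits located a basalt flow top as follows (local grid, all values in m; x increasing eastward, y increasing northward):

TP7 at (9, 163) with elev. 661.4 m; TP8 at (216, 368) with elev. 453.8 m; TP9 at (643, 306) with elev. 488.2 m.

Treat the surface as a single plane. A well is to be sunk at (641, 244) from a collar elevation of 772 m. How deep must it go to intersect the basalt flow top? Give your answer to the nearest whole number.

Two edge vectors: TP7→TP8 = (207, 205, -207.6), TP7→TP9 = (634, 143, -173.2).
Normal n = (TP7→TP8) × (TP7→TP9) = (-5819.2, -95766, -100369).
So ∂z/∂x = −n_x/n_z = −0.05798 and ∂z/∂y = −n_y/n_z = −0.95414.
Intercept c from TP7: 661.4 + 0.52 + 155.52 = 817.45.
At (641, 244): z_contact = −37.2 − 232.8 + 817.45 = 547.5 m.
Depth below ground = 772 − 547.5 = 225 m.

225 m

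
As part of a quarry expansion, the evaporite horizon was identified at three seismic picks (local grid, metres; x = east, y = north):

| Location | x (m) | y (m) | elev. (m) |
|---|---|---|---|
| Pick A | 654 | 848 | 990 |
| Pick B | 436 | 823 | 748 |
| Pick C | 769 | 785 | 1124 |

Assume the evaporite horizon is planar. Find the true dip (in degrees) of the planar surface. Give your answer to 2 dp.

Let the plane be z = a·x + b·y + c.
Pick B−Pick A: −218a − 25b = −242;  Pick C−Pick A: 115a − 63b = 134.
Solving gives a = 1.11963, b = −0.08321.
Gradient magnitude |∇z| = √(a² + b²) = √(1.25358 + 0.00692) = 1.12272.
True dip = arctan(1.12272) = 48.31°, dipping toward W (azimuth ≈ 274°).

48.31°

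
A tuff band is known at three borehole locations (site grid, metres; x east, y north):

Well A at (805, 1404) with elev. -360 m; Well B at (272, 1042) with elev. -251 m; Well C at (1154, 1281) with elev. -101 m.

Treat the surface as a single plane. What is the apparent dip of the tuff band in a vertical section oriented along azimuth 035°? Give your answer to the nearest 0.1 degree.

27.1°

Two edge vectors: Well A→Well B = (-533, -362, 109), Well A→Well C = (349, -123, 259).
Normal n = (Well A→Well B) × (Well A→Well C) = (-80351, 176088, 191897).
So ∂z/∂x = −n_x/n_z = 0.41872 and ∂z/∂y = −n_y/n_z = −0.91762.
Unit vector along 035° is (sin 35°, cos 35°) = (0.5736, 0.8192).
Slope in that direction = a·(0.5736) + b·(0.8192) = −0.51150.
Apparent dip = arctan|0.51150| = 27.1° (true dip is 45.2°, so apparent ≤ true as expected).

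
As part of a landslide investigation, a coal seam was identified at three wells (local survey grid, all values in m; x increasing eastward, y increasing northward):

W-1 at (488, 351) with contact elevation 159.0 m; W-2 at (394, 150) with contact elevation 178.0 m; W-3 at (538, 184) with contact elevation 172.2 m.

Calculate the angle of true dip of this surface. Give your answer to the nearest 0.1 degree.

5.0°

Let the plane be z = a·x + b·y + c.
W-2−W-1: −94a − 201b = 19;  W-3−W-1: 50a − 167b = 13.2.
Solving gives a = −0.02019, b = −0.08509.
Gradient magnitude |∇z| = √(a² + b²) = √(0.00041 + 0.00724) = 0.08745.
True dip = arctan(0.08745) = 5.0°, dipping toward NNE (azimuth ≈ 013°).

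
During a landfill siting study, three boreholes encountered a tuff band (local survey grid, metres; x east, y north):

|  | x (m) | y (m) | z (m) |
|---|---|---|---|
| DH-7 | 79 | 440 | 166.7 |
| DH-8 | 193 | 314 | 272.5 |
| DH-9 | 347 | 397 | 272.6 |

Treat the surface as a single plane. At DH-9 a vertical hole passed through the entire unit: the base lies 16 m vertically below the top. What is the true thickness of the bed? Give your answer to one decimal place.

Two edge vectors: DH-7→DH-8 = (114, -126, 105.8), DH-7→DH-9 = (268, -43, 105.9).
Normal n = (DH-7→DH-8) × (DH-7→DH-9) = (-8794, 16281.8, 28866).
So ∂z/∂x = −n_x/n_z = 0.30465 and ∂z/∂y = −n_y/n_z = −0.56405.
|∇z| = √(a²+b²) = 0.64106, so dip δ = arctan(0.64106) = 32.66°.
True thickness = vertical thickness × cos δ = 16 × cos 32.66° = 13.5 m.

13.5 m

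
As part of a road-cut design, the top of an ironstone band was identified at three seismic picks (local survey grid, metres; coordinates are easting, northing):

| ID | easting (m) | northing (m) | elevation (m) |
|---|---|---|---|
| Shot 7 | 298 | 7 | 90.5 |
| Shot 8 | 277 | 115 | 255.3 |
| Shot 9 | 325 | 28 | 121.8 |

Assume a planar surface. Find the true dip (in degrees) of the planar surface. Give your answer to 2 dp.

Two edge vectors: Shot 7→Shot 8 = (-21, 108, 164.8), Shot 7→Shot 9 = (27, 21, 31.3).
Normal n = (Shot 7→Shot 8) × (Shot 7→Shot 9) = (-80.4, 5106.9, -3357).
So ∂z/∂easting = −n_x/n_z = −0.02395 and ∂z/∂northing = −n_y/n_z = 1.52127.
Gradient magnitude |∇z| = √(a² + b²) = √(0.00057 + 2.31426) = 1.52146.
True dip = arctan(1.52146) = 56.68°, dipping toward S (azimuth ≈ 179°).

56.68°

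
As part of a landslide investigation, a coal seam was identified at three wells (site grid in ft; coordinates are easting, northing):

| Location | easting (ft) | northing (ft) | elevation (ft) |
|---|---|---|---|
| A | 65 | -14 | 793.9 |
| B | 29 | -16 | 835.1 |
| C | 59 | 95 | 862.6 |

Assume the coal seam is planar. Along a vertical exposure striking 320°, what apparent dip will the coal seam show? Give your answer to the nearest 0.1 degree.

49.9°

Two edge vectors: A→B = (-36, -2, 41.2), A→C = (-6, 109, 68.7).
Normal n = (A→B) × (A→C) = (-4628.2, 2226, -3936).
So ∂z/∂easting = −n_x/n_z = −1.17586 and ∂z/∂northing = −n_y/n_z = 0.56555.
Unit vector along 320° is (sin 320°, cos 320°) = (-0.6428, 0.7660).
Slope in that direction = a·(-0.6428) + b·(0.7660) = 1.18907.
Apparent dip = arctan|1.18907| = 49.9° (true dip is 52.5°, so apparent ≤ true as expected).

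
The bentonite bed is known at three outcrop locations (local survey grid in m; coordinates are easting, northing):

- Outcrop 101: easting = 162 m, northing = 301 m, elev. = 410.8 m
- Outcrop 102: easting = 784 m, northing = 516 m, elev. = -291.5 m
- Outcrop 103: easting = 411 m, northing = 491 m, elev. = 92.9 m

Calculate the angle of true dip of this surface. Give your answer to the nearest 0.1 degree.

Let the plane be z = a·easting + b·northing + c.
Outcrop 102−Outcrop 101: 622a + 215b = −702.3;  Outcrop 103−Outcrop 101: 249a + 190b = −317.9.
Solving gives a = −1.00686, b = −0.35364.
Gradient magnitude |∇z| = √(a² + b²) = √(1.01377 + 0.12506) = 1.06716.
True dip = arctan(1.06716) = 46.9°, dipping toward ENE (azimuth ≈ 071°).

46.9°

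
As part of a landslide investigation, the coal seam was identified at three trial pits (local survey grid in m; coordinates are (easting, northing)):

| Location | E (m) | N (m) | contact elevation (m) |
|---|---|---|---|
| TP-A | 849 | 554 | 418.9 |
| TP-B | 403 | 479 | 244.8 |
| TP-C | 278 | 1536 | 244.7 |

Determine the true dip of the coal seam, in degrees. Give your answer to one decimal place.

Two edge vectors: TP-A→TP-B = (-446, -75, -174.1), TP-A→TP-C = (-571, 982, -174.2).
Normal n = (TP-A→TP-B) × (TP-A→TP-C) = (184031.2, 21717.9, -480797).
So ∂z/∂E = −n_x/n_z = 0.38276 and ∂z/∂N = −n_y/n_z = 0.04517.
Gradient magnitude |∇z| = √(a² + b²) = √(0.14651 + 0.00204) = 0.38542.
True dip = arctan(0.38542) = 21.1°, dipping toward W (azimuth ≈ 263°).

21.1°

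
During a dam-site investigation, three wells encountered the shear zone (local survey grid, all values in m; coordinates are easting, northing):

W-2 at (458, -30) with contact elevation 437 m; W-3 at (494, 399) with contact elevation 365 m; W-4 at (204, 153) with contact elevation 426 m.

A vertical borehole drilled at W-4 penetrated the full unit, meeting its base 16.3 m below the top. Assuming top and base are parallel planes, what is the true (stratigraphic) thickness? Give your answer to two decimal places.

Two edge vectors: W-2→W-3 = (36, 429, -72), W-2→W-4 = (-254, 183, -11).
Normal n = (W-2→W-3) × (W-2→W-4) = (8457, 18684, 115554).
So ∂z/∂easting = −n_x/n_z = −0.07319 and ∂z/∂northing = −n_y/n_z = −0.16169.
|∇z| = √(a²+b²) = 0.17748, so dip δ = arctan(0.17748) = 10.06°.
True thickness = vertical thickness × cos δ = 16.3 × cos 10.06° = 16.05 m.

16.05 m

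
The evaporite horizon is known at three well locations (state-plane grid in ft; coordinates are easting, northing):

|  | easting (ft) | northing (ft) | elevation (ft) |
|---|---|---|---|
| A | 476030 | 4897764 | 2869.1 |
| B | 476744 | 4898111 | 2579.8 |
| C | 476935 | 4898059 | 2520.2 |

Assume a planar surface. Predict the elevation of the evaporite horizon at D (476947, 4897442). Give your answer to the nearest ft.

Let the plane be z = a·easting + b·northing + c.
B−A: 714a + 347b = −289.3;  C−A: 905a + 295b = −348.9.
Solving gives a = −0.34548426, b = −0.12283642.
Then c = 2869.1 − a·476030 − b·4897764 = 768953.77.
At (476947, 4897442): z = −164777.7 − 601584.2 + 768953.77 = 2591.8 ft.

2592 ft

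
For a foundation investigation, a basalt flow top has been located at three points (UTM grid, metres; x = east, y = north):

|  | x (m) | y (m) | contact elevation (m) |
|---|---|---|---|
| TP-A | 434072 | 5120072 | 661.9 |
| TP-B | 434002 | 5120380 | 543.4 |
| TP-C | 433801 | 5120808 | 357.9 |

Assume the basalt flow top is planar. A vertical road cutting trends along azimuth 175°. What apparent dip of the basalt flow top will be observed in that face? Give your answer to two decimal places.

19.56°

Two edge vectors: TP-A→TP-B = (-70, 308, -118.5), TP-A→TP-C = (-271, 736, -304).
Normal n = (TP-A→TP-B) × (TP-A→TP-C) = (-6416, 10833.5, 31948).
So ∂z/∂x = −n_x/n_z = 0.20083 and ∂z/∂y = −n_y/n_z = −0.33910.
Unit vector along 175° is (sin 175°, cos 175°) = (0.0872, -0.9962).
Slope in that direction = a·(0.0872) + b·(-0.9962) = 0.35531.
Apparent dip = arctan|0.35531| = 19.56° (true dip is 21.5°, so apparent ≤ true as expected).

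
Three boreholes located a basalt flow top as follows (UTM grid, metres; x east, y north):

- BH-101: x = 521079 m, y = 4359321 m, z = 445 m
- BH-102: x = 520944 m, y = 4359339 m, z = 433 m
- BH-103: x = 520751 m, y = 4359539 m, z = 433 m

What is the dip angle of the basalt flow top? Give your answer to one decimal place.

8.1°

Two edge vectors: BH-101→BH-102 = (-135, 18, -12), BH-101→BH-103 = (-328, 218, -12).
Normal n = (BH-101→BH-102) × (BH-101→BH-103) = (2400, 2316, -23526).
So ∂z/∂x = −n_x/n_z = 0.10201 and ∂z/∂y = −n_y/n_z = 0.09844.
Gradient magnitude |∇z| = √(a² + b²) = √(0.01041 + 0.00969) = 0.14177.
True dip = arctan(0.14177) = 8.1°, dipping toward SW (azimuth ≈ 226°).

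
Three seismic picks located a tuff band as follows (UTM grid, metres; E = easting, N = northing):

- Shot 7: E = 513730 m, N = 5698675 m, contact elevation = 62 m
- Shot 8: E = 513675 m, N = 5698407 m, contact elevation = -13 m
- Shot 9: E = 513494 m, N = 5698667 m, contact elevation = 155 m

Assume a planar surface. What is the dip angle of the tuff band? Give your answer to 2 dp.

Let the plane be z = a·E + b·N + c.
Shot 8−Shot 7: −55a − 268b = −75;  Shot 9−Shot 7: −236a − 8b = 93.
Solving gives a = −0.40638, b = 0.36325.
Gradient magnitude |∇z| = √(a² + b²) = √(0.16515 + 0.13195) = 0.54507.
True dip = arctan(0.54507) = 28.59°, dipping toward SE (azimuth ≈ 132°).

28.59°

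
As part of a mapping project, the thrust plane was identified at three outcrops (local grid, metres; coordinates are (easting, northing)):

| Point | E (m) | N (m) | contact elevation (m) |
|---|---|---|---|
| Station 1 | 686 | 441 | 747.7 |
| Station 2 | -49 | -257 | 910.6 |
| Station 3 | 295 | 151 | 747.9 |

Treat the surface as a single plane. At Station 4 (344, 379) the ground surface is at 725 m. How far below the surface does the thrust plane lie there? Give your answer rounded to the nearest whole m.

181 m

Two edge vectors: Station 1→Station 2 = (-735, -698, 162.9), Station 1→Station 3 = (-391, -290, 0.2).
Normal n = (Station 1→Station 2) × (Station 1→Station 3) = (47101.4, -63546.9, -59768).
So ∂z/∂E = −n_x/n_z = 0.78807 and ∂z/∂N = −n_y/n_z = −1.06323.
Intercept c from Station 1: 747.7 − 540.62 + 468.88 = 675.97.
At (344, 379): z_contact = 271.1 − 403.0 + 675.97 = 544.1 m.
Depth below ground = 725 − 544.1 = 181 m.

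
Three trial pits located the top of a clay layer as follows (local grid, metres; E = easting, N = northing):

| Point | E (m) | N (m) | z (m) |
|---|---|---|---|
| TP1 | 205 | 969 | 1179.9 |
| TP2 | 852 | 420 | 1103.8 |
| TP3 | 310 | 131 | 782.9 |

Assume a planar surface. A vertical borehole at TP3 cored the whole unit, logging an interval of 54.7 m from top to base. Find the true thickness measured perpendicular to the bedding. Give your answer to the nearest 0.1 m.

46.8 m

Two edge vectors: TP1→TP2 = (647, -549, -76.1), TP1→TP3 = (105, -838, -397).
Normal n = (TP1→TP2) × (TP1→TP3) = (154181.2, 248868.5, -484541).
So ∂z/∂E = −n_x/n_z = 0.31820 and ∂z/∂N = −n_y/n_z = 0.51362.
|∇z| = √(a²+b²) = 0.60420, so dip δ = arctan(0.60420) = 31.14°.
True thickness = vertical thickness × cos δ = 54.7 × cos 31.14° = 46.8 m.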